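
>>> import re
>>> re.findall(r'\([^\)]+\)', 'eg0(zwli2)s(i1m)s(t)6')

['(zwli2)', '(i1m)', '(t)']

Scanning left to right: at [3:10] → '(zwli2)'; at [11:16] → '(i1m)'; at [17:20] → '(t)'.
With no groups in the pattern, `findall` gives back each whole match — 3 here.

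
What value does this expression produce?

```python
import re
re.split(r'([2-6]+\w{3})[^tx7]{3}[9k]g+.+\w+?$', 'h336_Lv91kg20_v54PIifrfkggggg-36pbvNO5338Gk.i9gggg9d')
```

With a capturing group present, the delimiter's captured portion is kept in the result list.

['h', '336_L', '']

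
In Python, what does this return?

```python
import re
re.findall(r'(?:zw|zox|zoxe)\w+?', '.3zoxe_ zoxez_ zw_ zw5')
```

`|` is ordered: at each position the engine commits to the first alternative that works.
Since nothing is captured, `findall` lists the 4 matched substrings directly.

['zoxe', 'zoxe', 'zw_', 'zw5']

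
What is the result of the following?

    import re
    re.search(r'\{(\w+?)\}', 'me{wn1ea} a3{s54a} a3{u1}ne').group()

'{wn1ea}'

Unlike `match`, `search` isn't anchored — it looks for the pattern anywhere in the string.
The match spans [2:9] → '{wn1ea}'.
Captured: group 1 = 'wn1ea'.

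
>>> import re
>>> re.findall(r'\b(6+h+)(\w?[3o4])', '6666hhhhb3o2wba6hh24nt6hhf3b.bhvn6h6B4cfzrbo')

With 2 capturing groups, `findall` returns a 2-tuple per match.

[('6666hhhh', 'b3')]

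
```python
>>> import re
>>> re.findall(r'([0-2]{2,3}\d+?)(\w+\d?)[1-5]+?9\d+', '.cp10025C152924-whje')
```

The pattern matches 2 to 3 of a character in [0-2], then one or more of a digit (lazy) (captured); then one or more of a word character, then optionally a digit (captured); then one or more of a character in [1-5] (lazy), then a literal '9', then one or more of a digit.
`findall` packs the 2 group values into a tuple for every match.

[('1002', '5C15')]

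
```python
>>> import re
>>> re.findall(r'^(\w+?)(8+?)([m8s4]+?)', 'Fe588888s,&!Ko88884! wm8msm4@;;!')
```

[('Fe5', '8', '8')]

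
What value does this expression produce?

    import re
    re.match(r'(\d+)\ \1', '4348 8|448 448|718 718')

None

`\1` has to match the exact text group 1 already captured.
`re.match` only tries the pattern at the start of the string.
Here the string doesn't start with a match, so the call returns None.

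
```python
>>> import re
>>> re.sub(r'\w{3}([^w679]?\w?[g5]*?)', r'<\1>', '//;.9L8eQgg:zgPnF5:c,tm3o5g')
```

'//;.<eQ>gg:<nF>5:c,<o5>g'

Pattern: exactly 3 of a word character; then optionally any character except [w679], then optionally a word character, then zero or more of one of [g5] (lazy) (captured).
Matches: at [4:9] → '9L8eQ'; at [12:17] → 'zgPnF'; at [21:26] → 'tm3o5'.
`\1` in the replacement pulls in group 1's text for each match.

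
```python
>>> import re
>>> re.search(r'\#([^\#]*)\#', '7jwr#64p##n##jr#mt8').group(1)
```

'64p'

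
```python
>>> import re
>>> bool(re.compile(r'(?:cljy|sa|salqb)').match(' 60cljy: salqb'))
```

`re.match` won't scan ahead — the pattern has to work from the very first character.
Here the string doesn't start with a match, so the call returns None, and `bool(None)` is False.

False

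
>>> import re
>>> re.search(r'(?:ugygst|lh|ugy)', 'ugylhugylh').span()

(0, 3)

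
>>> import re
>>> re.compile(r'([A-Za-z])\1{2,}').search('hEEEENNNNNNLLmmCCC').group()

'EEEE'

A backreference is literal: `\1` must see the identical characters the first group matched.
The match spans [1:5] → 'EEEE'.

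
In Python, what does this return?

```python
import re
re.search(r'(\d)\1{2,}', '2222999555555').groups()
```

('2',)

A backreference is literal: `\1` must see the identical characters the first group matched.
`search` walks the string left to right and returns the first match it finds.
The match spans [0:4] → '2222'.
Captured: group 1 = '2'.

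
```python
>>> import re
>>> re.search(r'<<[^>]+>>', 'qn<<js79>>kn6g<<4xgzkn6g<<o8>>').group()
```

`re.search` tries every starting position until one works.
The match spans [2:10] → '<<js79>>'.

'<<js79>>'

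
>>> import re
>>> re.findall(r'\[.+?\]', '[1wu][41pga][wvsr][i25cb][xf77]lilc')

['[1wu]', '[41pga]', '[wvsr]', '[i25cb]', '[xf77]']

With the lazy modifier that quantifier settles for the fewest repetitions that let the rest of the pattern succeed (the atoms after it are unaffected and can still be greedy).
Since nothing is captured, `findall` lists the 5 matched substrings directly.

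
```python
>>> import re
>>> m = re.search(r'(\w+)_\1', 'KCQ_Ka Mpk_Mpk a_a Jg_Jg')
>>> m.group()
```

`\1` has to match the exact text group 1 already captured.
Unlike `match`, `search` isn't anchored — it looks for the pattern anywhere in the string.
The match spans [7:14] → 'Mpk_Mpk'.
Captured: group 1 = 'Mpk'.

'Mpk_Mpk'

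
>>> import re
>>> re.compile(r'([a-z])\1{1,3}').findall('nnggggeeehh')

['n', 'g', 'e', 'h']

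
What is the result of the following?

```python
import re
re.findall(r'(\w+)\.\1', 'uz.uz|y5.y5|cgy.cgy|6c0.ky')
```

['uz', 'y5', 'cgy']

`\1` is not a pattern — it's the concrete string captured by group 1, re-applied verbatim.
Scanning left to right: at [0:5] match 'uz.uz', group 1 = 'uz'; at [6:11] match 'y5.y5', group 1 = 'y5'; at [12:19] match 'cgy.cgy', group 1 = 'cgy'.
Because there's exactly one group, `findall` drops the full match and keeps group 1 from each hit.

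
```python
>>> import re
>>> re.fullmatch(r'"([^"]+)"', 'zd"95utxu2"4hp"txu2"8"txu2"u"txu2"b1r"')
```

For `fullmatch`, every character of the input must be accounted for by the pattern.
Here there's no way to consume every character, so the call returns None.

None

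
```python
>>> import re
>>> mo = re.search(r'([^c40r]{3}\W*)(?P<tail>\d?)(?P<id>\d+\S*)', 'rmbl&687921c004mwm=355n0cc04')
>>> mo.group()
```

'mbl&687921c004mwm=355n0cc04'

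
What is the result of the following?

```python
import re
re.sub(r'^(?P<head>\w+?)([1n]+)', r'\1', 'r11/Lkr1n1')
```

'r/Lkr1n1'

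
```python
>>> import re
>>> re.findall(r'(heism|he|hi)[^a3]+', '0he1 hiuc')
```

['he']

Because there's exactly one group, `findall` drops the full match and keeps group 1 from the one hit.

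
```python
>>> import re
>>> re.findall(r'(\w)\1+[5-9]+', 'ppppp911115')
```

['p', '1']

A backreference is literal: `\1` must see the identical characters the first group matched.
With a single group, `findall` returns only what that group captured — 2 items.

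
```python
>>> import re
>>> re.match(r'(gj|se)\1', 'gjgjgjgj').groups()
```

('gj',)

The backreference `\1` re-matches whatever the first group consumed, character for character.
`match` is anchored at position 0; if the pattern doesn't fit there, it returns None.
The match spans [0:4] → 'gjgj'.
Captured: group 1 = 'gj'.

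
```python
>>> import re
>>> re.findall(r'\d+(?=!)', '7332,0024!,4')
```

['0024']

The `(?=…)`/`(?<=…)` assertion just peeks at neighbouring text; it doesn't advance the match position.
Scanning left to right: at [5:9] → '0024'.
No capturing groups, so `findall` returns the 1 full match string.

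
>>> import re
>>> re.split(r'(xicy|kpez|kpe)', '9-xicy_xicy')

Matches to split on: at [2:6] → 'xicy'; at [7:11] → 'xicy'.
Because the pattern has a capturing group, `split` also inserts each captured text between the pieces.

['9-', 'xicy', '_', 'xicy', '']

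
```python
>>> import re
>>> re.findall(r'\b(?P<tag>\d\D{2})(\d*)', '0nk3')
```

[('0nk', '3')]

2 groups means the one result is a tuple of 2 captured strings — 1 here.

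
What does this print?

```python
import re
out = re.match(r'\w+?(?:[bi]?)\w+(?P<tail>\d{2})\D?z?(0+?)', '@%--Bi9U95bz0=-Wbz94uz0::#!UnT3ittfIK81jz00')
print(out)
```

The pattern matches one or more of a word character (lazy); then optionally one of [bi] (non-capturing group); then one or more of a word character; then exactly 2 of a digit (captured as 'tail'); then optionally a non-digit, then optionally a literal 'z'; then one or more of a literal '0' (lazy) (captured).
`re.match` won't scan ahead — the pattern has to work from the very first character.
Here the pattern fails at index 0, so the call returns None.

None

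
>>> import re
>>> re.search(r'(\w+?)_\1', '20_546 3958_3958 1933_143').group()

'3958_3958'

`\1` has to match the exact text group 1 already captured.
`re.search` tries every starting position until one works.
The match spans [7:16] → '3958_3958'.
Captured: group 1 = '3958'.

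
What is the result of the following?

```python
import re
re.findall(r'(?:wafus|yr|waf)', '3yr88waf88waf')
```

With no groups in the pattern, `findall` gives back each whole match — 3 here.

['yr', 'waf', 'waf']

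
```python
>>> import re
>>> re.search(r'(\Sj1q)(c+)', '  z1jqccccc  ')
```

None

The pattern matches a non-whitespace character, then the literal 'j1q' (captured); then one or more of a literal 'c' (captured).
`re.search` scans for the first position where the pattern succeeds.
Here no position works, so the call returns None.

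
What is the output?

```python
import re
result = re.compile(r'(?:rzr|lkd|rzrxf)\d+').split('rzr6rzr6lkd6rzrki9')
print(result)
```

['', '', '', 'rzrki9']

The string is cut at each match, leaving 4 pieces.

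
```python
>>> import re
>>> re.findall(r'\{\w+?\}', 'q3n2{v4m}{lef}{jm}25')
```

['{v4m}', '{lef}', '{jm}']

`findall` yields the raw match text (3 of them) because the pattern has no groups.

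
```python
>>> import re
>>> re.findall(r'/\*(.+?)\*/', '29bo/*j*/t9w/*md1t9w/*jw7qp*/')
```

Lazy quantifiers expand one character at a time until the remainder of the pattern can match.
Walking the string: at [4:9] match '/*j*/', group 1 = 'j'; at [12:29] match '/*md1t9w/*jw7qp*/', group 1 = 'md1t9w/*jw7qp'.
Because there's exactly one group, `findall` drops the full match and keeps group 1 from each hit.

['j', 'md1t9w/*jw7qp']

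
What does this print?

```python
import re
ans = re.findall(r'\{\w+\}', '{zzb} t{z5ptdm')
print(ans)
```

Matches: at [0:5] → '{zzb}'.
With no groups in the pattern, `findall` gives back each whole match — 1 here.

['{zzb}']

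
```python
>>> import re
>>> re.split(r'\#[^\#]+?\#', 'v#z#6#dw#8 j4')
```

`split` removes every match and returns the 3 fragments in between.

['v', '6', '8 j4']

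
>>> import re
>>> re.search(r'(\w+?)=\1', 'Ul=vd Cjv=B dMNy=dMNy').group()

'dMNy=dMNy'

A backreference is literal: `\1` must see the identical characters the first group matched.
`re.search` scans for the first position where the pattern succeeds.
The match spans [12:21] → 'dMNy=dMNy'.
Captured: group 1 = 'dMNy'.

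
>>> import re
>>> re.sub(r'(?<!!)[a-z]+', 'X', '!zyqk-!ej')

Because the assertion is negative and zero-width, positions next to the forbidden text are skipped.
Each match is replaced by 'X'.

'!zX-!eX'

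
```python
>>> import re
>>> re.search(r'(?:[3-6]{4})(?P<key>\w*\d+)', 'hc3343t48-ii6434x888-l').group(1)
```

The match spans [2:9] → '3343t48'.
Captured: group 1 = 't48'.

't48'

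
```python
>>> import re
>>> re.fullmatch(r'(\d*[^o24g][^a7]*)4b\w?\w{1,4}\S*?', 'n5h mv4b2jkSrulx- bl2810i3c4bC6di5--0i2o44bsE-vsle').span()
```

(0, 50)

This matches zero or more of a digit, then any character except [o24g], then zero or more of any character except [a7] (captured); then the literal '4b', then optionally a word character, then 1 to 4 of a word character; then zero or more of a non-whitespace character (lazy).
`re.fullmatch` requires the pattern to consume the entire string.
The match spans [0:50] → 'n5h mv4b2jkSrulx- bl2810i3c4bC6di5--0i2o44bsE-vsle'.
Captured: group 1 = 'n5h mv4b2jkSrulx- bl2810i3c4bC6di5--0i2o4'.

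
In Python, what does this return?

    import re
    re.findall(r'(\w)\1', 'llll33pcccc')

['l', 'l', '3', 'c', 'c']

After group 1 captures some text, `\1` only succeeds where that same text appears again.
Scanning left to right: at [0:2] match 'll', group 1 = 'l'; at [2:4] match 'll', group 1 = 'l'; at [4:6] match '33', group 1 = '3'; at [7:9] match 'cc', group 1 = 'c'; at [9:11] match 'cc', group 1 = 'c'.
One capturing group, so `findall` returns just the captured substring from each match — 5 in all.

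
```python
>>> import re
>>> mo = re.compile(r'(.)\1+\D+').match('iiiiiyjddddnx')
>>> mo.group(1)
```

'i'

`\1` has to match the exact text group 1 already captured.
`match` is anchored at position 0; if the pattern doesn't fit there, it returns None.
The match spans [0:13] → 'iiiiiyjddddnx'.
Captured: group 1 = 'i'.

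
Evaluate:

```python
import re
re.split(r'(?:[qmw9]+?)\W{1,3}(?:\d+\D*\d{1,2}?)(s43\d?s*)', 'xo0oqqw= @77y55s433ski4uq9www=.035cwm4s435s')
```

['xo0o', 's433s', 'ki4u', 's435s', '']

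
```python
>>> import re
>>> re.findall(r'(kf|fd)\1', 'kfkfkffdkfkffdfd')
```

['kf', 'kf', 'fd']

A backreference is literal: `\1` must see the identical characters the first group matched.
`findall` collects group 1 from each match (3 total).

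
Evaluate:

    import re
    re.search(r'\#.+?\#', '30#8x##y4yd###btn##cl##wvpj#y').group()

'#8x#'

The match spans [2:6] → '#8x#'.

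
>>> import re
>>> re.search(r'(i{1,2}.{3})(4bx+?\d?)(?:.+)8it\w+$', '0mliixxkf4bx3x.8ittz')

None

Here no position works, so the call returns None.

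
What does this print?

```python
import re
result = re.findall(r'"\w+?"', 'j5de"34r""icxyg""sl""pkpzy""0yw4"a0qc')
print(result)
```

['"34r"', '"icxyg"', '"sl"', '"pkpzy"', '"0yw4"']

Walking the string: at [4:9] → '"34r"'; at [9:16] → '"icxyg"'; at [16:20] → '"sl"'; at [20:27] → '"pkpzy"'; at [27:33] → '"0yw4"'.
Since nothing is captured, `findall` lists the 5 matched substrings directly.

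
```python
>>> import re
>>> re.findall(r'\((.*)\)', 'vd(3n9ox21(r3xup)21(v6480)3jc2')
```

['3n9ox21(r3xup)21(v6480']

Walking the string: at [2:26] match '(3n9ox21(r3xup)21(v6480)', group 1 = '3n9ox21(r3xup)21(v6480'.
With a single group, `findall` returns only what that group captured — 1 item.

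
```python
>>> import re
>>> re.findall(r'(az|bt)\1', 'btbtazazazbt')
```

`\1` is not a pattern — it's the concrete string captured by group 1, re-applied verbatim.
Scanning left to right: at [0:4] match 'btbt', group 1 = 'bt'; at [4:8] match 'azaz', group 1 = 'az'.
Because there's exactly one group, `findall` drops the full match and keeps group 1 from each hit.

['bt', 'az']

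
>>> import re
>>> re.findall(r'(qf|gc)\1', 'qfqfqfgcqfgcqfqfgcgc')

['qf', 'qf', 'gc']

A backreference is literal: `\1` must see the identical characters the first group matched.
Scanning left to right: at [0:4] match 'qfqf', group 1 = 'qf'; at [12:16] match 'qfqf', group 1 = 'qf'; at [16:20] match 'gcgc', group 1 = 'gc'.
Because there's exactly one group, `findall` drops the full match and keeps group 1 from each hit.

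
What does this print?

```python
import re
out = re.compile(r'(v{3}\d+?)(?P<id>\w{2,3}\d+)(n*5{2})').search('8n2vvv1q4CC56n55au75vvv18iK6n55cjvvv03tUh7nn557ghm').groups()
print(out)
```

('vvv1', '8iK6', 'n55')

This matches exactly 3 of a literal 'v', then one or more of a digit (lazy) (captured); then 2 to 3 of a word character, then one or more of a digit (captured as 'id'); then zero or more of the literal 'n', then exactly 2 of the literal '5' (captured).
The `?` after the quantifier makes it lazy — it takes as little as possible before letting the rest of the pattern try.
`re.search` scans for the first position where the pattern succeeds.
The match spans [20:31] → 'vvv18iK6n55'.
Captured: group 1 = 'vvv1', group 2 = '8iK6', group 3 = 'n55'.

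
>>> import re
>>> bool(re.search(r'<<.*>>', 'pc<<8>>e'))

`re.search` tries every starting position until one works.
The match spans [2:7] → '<<8>>'.

True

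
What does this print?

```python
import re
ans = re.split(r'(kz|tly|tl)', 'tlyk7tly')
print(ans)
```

['', 'tly', 'k7', 'tly', '']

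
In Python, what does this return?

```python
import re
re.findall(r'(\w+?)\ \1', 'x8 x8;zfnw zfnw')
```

`\1` has to match the exact text group 1 already captured.
Scanning left to right: at [0:5] match 'x8 x8', group 1 = 'x8'; at [6:15] match 'zfnw zfnw', group 1 = 'zfnw'.
One capturing group, so `findall` returns just the captured substring from each match — 2 in all.

['x8', 'zfnw']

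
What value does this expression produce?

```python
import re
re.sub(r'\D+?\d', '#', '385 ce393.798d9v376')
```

'385#93#98##76'

Pattern: one or more of a non-digit (lazy); then a digit.
Matches: at [3:7] → ' ce3'; at [9:11] → '.7'; at [13:15] → 'd9'; at [15:17] → 'v3'.
Every occurrence is swapped for '#'.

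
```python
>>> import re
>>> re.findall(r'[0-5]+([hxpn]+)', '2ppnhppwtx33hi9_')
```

['ppnhpp', 'h']

The pattern matches one or more of a character in [0-5]; then one or more of one of [hxpn] (captured).
Matches: at [0:7] match '2ppnhpp', group 1 = 'ppnhpp'; at [10:13] match '33h', group 1 = 'h'.
Because there's exactly one group, `findall` drops the full match and keeps group 1 from each hit.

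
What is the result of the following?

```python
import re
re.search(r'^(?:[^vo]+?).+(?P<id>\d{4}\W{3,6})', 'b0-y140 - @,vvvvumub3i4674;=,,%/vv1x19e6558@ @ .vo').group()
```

'b0-y140 - @,vvvvumub3i4674;=,,%/vv1x19e6558@ @ .'

The pattern matches anchored at the start of the string; then one or more of any character except [vo] (lazy) (non-capturing group); then one or more of any character; then exactly 4 of a digit, then 3 to 6 of a non-word character (captured as 'id').
`re.search` tries every starting position until one works.
The match spans [0:48] → 'b0-y140 - @,vvvvumub3i4674;=,,%/vv1x19e6558@ @ .'.
Captured: group 1 = '6558@ @ .'.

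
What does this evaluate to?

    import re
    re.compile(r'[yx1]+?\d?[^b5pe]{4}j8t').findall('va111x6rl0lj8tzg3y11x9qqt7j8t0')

This matches one or more of one of [yx1] (lazy); then optionally a digit, then exactly 4 of any character except [b5pe], then the literal 'j8t'.
No capturing groups, so `findall` returns the 2 full match strings.

['111x6rl0lj8t', 'y11x9qqt7j8t']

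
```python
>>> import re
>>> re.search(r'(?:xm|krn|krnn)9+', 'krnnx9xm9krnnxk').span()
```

The match spans [6:9] → 'xm9'.

(6, 9)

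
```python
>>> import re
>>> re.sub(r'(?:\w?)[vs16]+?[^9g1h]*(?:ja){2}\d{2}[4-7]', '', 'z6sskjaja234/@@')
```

'/@@'

This matches optionally a word character (non-capturing group); then one or more of one of [vs16] (lazy), then zero or more of any character except [9g1h], then the literal 'ja' repeated 2 times; then exactly 2 of a digit, then a character in [4-7].
Matches: at [0:12] → 'z6sskjaja234'.
`sub` substitutes '' at each match site.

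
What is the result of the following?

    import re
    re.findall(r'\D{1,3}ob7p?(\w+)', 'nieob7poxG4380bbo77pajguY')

This matches 1 to 3 of a non-digit; then the literal 'ob7', then optionally the literal 'p'; then one or more of a word character (captured).
`findall` collects group 1 from the one match (1 total).

['oxG4380bbo77pajguY']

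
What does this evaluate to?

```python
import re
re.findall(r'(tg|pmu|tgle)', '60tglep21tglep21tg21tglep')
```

`|` is ordered: at each position the engine commits to the first alternative that works.
Scanning left to right: at [2:4] match 'tg', group 1 = 'tg'; at [9:11] match 'tg', group 1 = 'tg'; at [16:18] match 'tg', group 1 = 'tg'; at [20:22] match 'tg', group 1 = 'tg'.
With a single group, `findall` returns only what that group captured — 4 items.

['tg', 'tg', 'tg', 'tg']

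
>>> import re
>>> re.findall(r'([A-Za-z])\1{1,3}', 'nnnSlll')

['n', 'l']

After group 1 captures some text, `\1` only succeeds where that same text appears again.
Matches: at [0:3] match 'nnn', group 1 = 'n'; at [4:7] match 'lll', group 1 = 'l'.
`findall` collects group 1 from each match (2 total).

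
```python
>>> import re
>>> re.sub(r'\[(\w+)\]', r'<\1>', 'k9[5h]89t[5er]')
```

Each match is replaced using the text its own group 1 captured.

'k9<5h>89t<5er>'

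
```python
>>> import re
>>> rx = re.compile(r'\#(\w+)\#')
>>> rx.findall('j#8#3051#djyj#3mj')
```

With a single group, `findall` returns only what that group captured — 2 items.

['8', 'djyj']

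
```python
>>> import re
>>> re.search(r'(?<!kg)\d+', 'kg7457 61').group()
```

'457'

The negative lookaround is zero-width — it rules out positions where the adjacent text would match, without consuming anything.
The match spans [3:6] → '457'.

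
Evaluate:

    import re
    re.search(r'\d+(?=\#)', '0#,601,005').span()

(0, 1)

Because the assertion is zero-width, the text it checks is not consumed and won't appear in the result.
The match spans [0:1] → '0'.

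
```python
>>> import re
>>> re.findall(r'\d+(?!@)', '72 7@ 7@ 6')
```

The negative lookaround is zero-width — it rules out positions where the adjacent text would match, without consuming anything.
`findall` yields the raw match text (2 of them) because the pattern has no groups.

['72', '6']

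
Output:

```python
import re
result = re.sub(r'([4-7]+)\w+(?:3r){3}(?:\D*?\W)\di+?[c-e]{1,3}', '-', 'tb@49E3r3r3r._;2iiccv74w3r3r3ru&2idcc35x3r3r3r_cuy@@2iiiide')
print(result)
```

tb@-v-3-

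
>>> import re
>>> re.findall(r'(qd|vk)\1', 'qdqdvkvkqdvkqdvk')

['qd', 'vk']

A backreference is literal: `\1` must see the identical characters the first group matched.
Because there's exactly one group, `findall` drops the full match and keeps group 1 from each hit.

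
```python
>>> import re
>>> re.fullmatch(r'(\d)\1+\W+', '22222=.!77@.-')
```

None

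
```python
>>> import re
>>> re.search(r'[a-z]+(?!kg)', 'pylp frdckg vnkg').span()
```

(0, 4)

`(?!…)`/`(?<!…)` only lets a position through if the neighbouring text does NOT match; no characters are consumed.
The match spans [0:4] → 'pylp'.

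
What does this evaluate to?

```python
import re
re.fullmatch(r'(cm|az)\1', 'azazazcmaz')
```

None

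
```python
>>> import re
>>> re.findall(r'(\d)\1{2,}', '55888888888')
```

`\1` has to match the exact text group 1 already captured.
Matches: at [2:11] match '888888888', group 1 = '8'.
With a single group, `findall` returns only what that group captured — 1 item.

['8']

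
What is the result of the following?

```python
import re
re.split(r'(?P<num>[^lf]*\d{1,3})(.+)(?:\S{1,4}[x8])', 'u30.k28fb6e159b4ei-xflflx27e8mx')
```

['', 'u30.k28', 'fb6e159b4ei-xflflx27e8', '']

This matches zero or more of any character except [lf], then 1 to 3 of a digit (captured as 'num'); then one or more of any character (captured); then 1 to 4 of a non-whitespace character, then one of [x8] (non-capturing group).
With a capturing group present, the delimiter's captured portion is kept in the result list.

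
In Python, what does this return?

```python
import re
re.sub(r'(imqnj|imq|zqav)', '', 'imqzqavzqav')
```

Matches: at [0:3] → 'imq'; at [3:7] → 'zqav'; at [7:11] → 'zqav'.
`sub` substitutes '' at each match site.

''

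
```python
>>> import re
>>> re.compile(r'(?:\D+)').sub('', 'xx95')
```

'95'

This matches one or more of a non-digit (non-capturing group).
Every occurrence is swapped for ''.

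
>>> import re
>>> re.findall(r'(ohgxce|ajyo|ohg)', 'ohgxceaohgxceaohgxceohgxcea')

['ohgxce', 'ohgxce', 'ohgxce', 'ohgxce']

The regex engine tests alternatives in the order written; an earlier branch that matches wins even if a later one would match more.
Scanning left to right: at [0:6] match 'ohgxce', group 1 = 'ohgxce'; at [7:13] match 'ohgxce', group 1 = 'ohgxce'; at [14:20] match 'ohgxce', group 1 = 'ohgxce'; at [20:26] match 'ohgxce', group 1 = 'ohgxce'.
`findall` collects group 1 from each match (4 total).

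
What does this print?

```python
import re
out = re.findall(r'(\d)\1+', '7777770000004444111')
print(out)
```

['7', '0', '4', '1']

`\1` is not a pattern — it's the concrete string captured by group 1, re-applied verbatim.
Walking the string: at [0:6] match '777777', group 1 = '7'; at [6:12] match '000000', group 1 = '0'; at [12:16] match '4444', group 1 = '4'; at [16:19] match '111', group 1 = '1'.
With a single group, `findall` returns only what that group captured — 4 items.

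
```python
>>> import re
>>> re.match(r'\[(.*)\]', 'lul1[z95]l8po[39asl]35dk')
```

`re.match` won't scan ahead — the pattern has to work from the very first character.
Here the pattern fails at index 0, so the call returns None.

None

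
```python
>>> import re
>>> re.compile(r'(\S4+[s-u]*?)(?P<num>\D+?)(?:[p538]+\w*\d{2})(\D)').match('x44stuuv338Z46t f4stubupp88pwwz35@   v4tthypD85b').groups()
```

('x44', 'stuuv', 't')

The pattern matches a non-whitespace character, then one or more of a literal '4', then zero or more of a character in [s-u] (lazy) (captured); then one or more of a non-digit (lazy) (captured as 'num'); then one or more of one of [p538], then zero or more of a word character, then exactly 2 of a digit (non-capturing group); then a non-digit (captured).
A `+?`/`*?`/`{m,n}?` starts at its minimum and grows only as far as needed for what follows to match.
`re.match` only tries the pattern at the start of the string.
The match spans [0:15] → 'x44stuuv338Z46t'.
Captured: group 1 = 'x44', group 2 = 'stuuv', group 3 = 't'.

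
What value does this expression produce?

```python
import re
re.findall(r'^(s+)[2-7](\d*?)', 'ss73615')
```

Pattern: anchored at the start of the string; then one or more of a literal 's' (captured); then a character in [2-7]; then zero or more of a digit (lazy) (captured).
A non-greedy quantifier consumes as few characters as it can — just enough that the remainder of the pattern still matches from where it stops; whatever follows it matches normally.
Walking the string: at [0:3] match 'ss7', groups = ('ss', '').
2 groups means the one result is a tuple of 2 captured strings — 1 here.

[('ss', '')]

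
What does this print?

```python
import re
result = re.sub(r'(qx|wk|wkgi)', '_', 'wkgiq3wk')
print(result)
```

_giq3_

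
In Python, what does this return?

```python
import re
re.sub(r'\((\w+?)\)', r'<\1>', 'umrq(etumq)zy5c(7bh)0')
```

The replacement refers to a captured group, so each match is rewritten using its own captured text.

'umrq<etumq>zy5c<7bh>0'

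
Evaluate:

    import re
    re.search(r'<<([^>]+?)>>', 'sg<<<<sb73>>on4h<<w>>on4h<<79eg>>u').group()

The match spans [2:12] → '<<<<sb73>>'.

'<<<<sb73>>'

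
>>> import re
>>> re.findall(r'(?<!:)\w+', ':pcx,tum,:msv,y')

['cx', 'tum', 'sv', 'y']

Because the assertion is negative and zero-width, positions next to the forbidden text are skipped.
Scanning left to right: at [2:4] → 'cx'; at [5:8] → 'tum'; at [11:13] → 'sv'; at [14:15] → 'y'.
`findall` yields the raw match text (4 of them) because the pattern has no groups.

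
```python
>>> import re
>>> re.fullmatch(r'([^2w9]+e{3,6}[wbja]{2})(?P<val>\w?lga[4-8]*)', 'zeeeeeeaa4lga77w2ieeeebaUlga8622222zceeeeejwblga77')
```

Pattern: one or more of any character except [2w9], then 3 to 6 of the literal 'e', then exactly 2 of one of [wbja] (captured); then optionally a word character, then the literal 'lga', then zero or more of a character in [4-8] (captured as 'val').
For `fullmatch`, every character of the input must be accounted for by the pattern.
Here the string isn't matched end-to-end, so the call returns None.

None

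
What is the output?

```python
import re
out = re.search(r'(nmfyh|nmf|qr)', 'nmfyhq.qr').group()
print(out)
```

Branches in `(...|...)` are attempted left-to-right; the first branch that allows the whole pattern to succeed is taken.
`re.search` scans for the first position where the pattern succeeds.
The match spans [0:5] → 'nmfyh'.
Captured: group 1 = 'nmfyh'.

nmfyh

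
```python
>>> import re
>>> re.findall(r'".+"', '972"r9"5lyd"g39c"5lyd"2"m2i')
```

No capturing groups, so `findall` returns the 1 full match string.

['"r9"5lyd"g39c"5lyd"2"']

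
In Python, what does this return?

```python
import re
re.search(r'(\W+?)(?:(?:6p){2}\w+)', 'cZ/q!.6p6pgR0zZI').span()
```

(4, 16)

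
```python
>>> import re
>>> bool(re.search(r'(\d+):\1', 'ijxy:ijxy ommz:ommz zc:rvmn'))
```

The backreference `\1` re-matches whatever the first group consumed, character for character.
`search` walks the string left to right and returns the first match it finds.
Here nothing in the string fits, so the call returns None, and `bool(None)` is False.

False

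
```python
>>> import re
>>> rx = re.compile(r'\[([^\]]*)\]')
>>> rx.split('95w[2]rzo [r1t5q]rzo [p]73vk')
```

Matches to split on: at [3:6] → '[2]'; at [10:17] → '[r1t5q]'; at [21:24] → '[p]'.
Because the pattern has a capturing group, `split` also inserts each captured text between the pieces.

['95w', '2', 'rzo ', 'r1t5q', 'rzo ', 'p', '73vk']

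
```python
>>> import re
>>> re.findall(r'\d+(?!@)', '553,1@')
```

The negative lookaround is zero-width — it rules out positions where the adjacent text would match, without consuming anything.
No capturing groups, so `findall` returns the 1 full match string.

['553']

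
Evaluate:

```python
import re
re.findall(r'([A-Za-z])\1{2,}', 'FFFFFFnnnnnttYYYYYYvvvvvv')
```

['F', 'n', 'Y', 'v']

A backreference is literal: `\1` must see the identical characters the first group matched.
Scanning left to right: at [0:6] match 'FFFFFF', group 1 = 'F'; at [6:11] match 'nnnnn', group 1 = 'n'; at [13:19] match 'YYYYYY', group 1 = 'Y'; at [19:25] match 'vvvvvv', group 1 = 'v'.
`findall` collects group 1 from each match (4 total).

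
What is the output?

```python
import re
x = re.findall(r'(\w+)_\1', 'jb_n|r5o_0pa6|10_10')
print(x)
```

`\1` has to match the exact text group 1 already captured.
Matches: at [14:19] match '10_10', group 1 = '10'.
Because there's exactly one group, `findall` drops the full match and keeps group 1 from the one hit.

['10']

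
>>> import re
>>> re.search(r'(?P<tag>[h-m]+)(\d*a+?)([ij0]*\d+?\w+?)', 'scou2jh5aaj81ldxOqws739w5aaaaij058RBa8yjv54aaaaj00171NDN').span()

This matches one or more of a character in [h-m] (captured as 'tag'); then zero or more of a digit, then one or more of a literal 'a' (lazy) (captured); then zero or more of one of [ij0], then one or more of a digit (lazy), then one or more of a word character (lazy) (captured).
Because the quantifier is non-greedy, it stops expanding at the earliest point where the rest of the pattern can succeed.
`search` walks the string left to right and returns the first match it finds.
The match spans [5:13] → 'jh5aaj81'.
Captured: group 1 = 'jh', group 2 = '5aa', group 3 = 'j81'.

(5, 13)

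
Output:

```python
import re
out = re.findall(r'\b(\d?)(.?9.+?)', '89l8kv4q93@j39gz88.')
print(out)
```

The pattern matches a word boundary (`\b`, zero-width); then optionally a digit (captured); then optionally any character, then the literal '9', then one or more of any character (lazy) (captured).
A non-greedy quantifier consumes as few characters as it can — just enough that the remainder of the pattern still matches from where it stops; whatever follows it matches normally.
Scanning left to right: at [0:3] match '89l', groups = ('8', '9l').
`findall` packs the 2 group values into a tuple for every match.

[('8', '9l')]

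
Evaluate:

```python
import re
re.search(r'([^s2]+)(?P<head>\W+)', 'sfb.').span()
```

This matches one or more of any character except [s2] (captured); then one or more of a non-word character (captured as 'head').
`re.search` tries every starting position until one works.
The match spans [1:4] → 'fb.'.
Captured: group 1 = 'fb', group 2 = '.'.

(1, 4)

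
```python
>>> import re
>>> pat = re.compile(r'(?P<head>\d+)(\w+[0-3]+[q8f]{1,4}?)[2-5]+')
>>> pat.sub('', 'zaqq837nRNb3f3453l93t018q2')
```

Every occurrence is swapped for ''.

'zaqq'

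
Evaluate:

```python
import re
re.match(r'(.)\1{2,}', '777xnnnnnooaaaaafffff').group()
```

'777'

`\1` is not a pattern — it's the concrete string captured by group 1, re-applied verbatim.
`re.match` won't scan ahead — the pattern has to work from the very first character.
The match spans [0:3] → '777'.
Captured: group 1 = '7'.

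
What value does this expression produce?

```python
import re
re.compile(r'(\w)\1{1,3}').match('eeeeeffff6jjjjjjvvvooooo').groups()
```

The match spans [0:4] → 'eeee'.
Captured: group 1 = 'e'.

('e',)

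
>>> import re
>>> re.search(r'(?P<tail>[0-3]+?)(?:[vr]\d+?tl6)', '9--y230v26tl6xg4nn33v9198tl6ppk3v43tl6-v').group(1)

'230'

The match spans [4:13] → '230v26tl6'.
Captured: group 1 = '230'.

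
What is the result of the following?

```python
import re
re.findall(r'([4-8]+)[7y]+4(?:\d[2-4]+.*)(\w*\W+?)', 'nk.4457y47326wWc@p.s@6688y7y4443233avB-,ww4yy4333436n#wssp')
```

The pattern matches one or more of a character in [4-8] (captured); then one or more of one of [7y], then the literal '4'; then a digit, then one or more of a character in [2-4], then zero or more of any character (non-capturing group); then zero or more of a word character, then one or more of a non-word character (lazy) (captured).
Walking the string: at [3:54] match '4457y47326wWc@p.s@6688y7y4443233avB-,ww4yy4333436n#', groups = ('4457', '#').
`findall` packs the 2 group values into a tuple for every match.

[('4457', '#')]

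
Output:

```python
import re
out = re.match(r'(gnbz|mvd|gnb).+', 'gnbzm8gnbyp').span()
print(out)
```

`re.match` won't scan ahead — the pattern has to work from the very first character.
The match spans [0:11] → 'gnbzm8gnbyp'.
Captured: group 1 = 'gnbz'.

(0, 11)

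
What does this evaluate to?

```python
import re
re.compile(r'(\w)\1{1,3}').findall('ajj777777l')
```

['j', '7', '7']

A backreference is literal: `\1` must see the identical characters the first group matched.
Walking the string: at [1:3] match 'jj', group 1 = 'j'; at [3:7] match '7777', group 1 = '7'; at [7:9] match '77', group 1 = '7'.
One capturing group, so `findall` returns just the captured substring from each match — 3 in all.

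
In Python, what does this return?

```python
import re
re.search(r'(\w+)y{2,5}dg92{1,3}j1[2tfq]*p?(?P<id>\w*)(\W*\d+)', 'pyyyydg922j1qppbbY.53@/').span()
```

This matches one or more of a word character (captured); then 2 to 5 of a literal 'y', then the literal 'dg9'; then 1 to 3 of a literal '2', then the literal 'j1'; then zero or more of one of [2tfq], then optionally a literal 'p'; then zero or more of a word character (captured as 'id'); then zero or more of a non-word character, then one or more of a digit (captured).
`re.search` scans for the first position where the pattern succeeds.
The match spans [0:21] → 'pyyyydg922j1qppbbY.53'.
Captured: group 1 = 'pyy', group 2 = 'pbbY', group 3 = '.53'.

(0, 21)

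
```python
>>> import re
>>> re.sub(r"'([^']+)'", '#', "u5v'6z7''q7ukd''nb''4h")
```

Matches: at [3:8] → "'6z7'"; at [8:15] → "'q7ukd'"; at [15:19] → "'nb'".
Every occurrence is swapped for '#'.

"u5v###'4h"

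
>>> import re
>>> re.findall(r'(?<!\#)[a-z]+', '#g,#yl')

`(?!…)`/`(?<!…)` only lets a position through if the neighbouring text does NOT match; no characters are consumed.
`findall` yields the raw match text (1 of them) because the pattern has no groups.

['l']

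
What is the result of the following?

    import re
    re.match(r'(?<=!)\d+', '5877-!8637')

`match` is anchored at position 0; if the pattern doesn't fit there, it returns None.
Here the pattern fails at index 0, so the call returns None.

None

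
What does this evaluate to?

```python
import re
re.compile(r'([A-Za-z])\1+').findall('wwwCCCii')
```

['w', 'C', 'i']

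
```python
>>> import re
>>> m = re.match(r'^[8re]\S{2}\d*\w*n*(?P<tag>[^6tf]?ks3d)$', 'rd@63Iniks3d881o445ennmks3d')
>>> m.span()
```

This matches anchored at the start of the string; then one of [8re]; then exactly 2 of a non-whitespace character, then zero or more of a digit, then zero or more of a word character; then zero or more of a literal 'n'; then optionally any character except [6tf], then the literal 'ks', then the literal '3d' (captured as 'tag'); then anchored at the end.
`re.match` won't scan ahead — the pattern has to work from the very first character.
The match spans [0:27] → 'rd@63Iniks3d881o445ennmks3d'.
Captured: group 1 = 'ks3d'.

(0, 27)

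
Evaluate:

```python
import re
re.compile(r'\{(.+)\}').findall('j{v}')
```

['v']

Matches: at [1:4] match '{v}', group 1 = 'v'.
`findall` collects group 1 from the one match (1 total).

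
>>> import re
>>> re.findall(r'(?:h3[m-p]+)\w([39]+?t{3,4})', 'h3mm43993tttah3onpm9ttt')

This matches the literal 'h3', then one or more of a character in [m-p] (non-capturing group); then a word character; then one or more of one of [39] (lazy), then 3 to 4 of the literal 't' (captured).
Matches: at [0:12] match 'h3mm43993ttt', group 1 = '3993ttt'; at [13:23] match 'h3onpm9ttt', group 1 = '9ttt'.
One capturing group, so `findall` returns just the captured substring from each match — 2 in all.

['3993ttt', '9ttt']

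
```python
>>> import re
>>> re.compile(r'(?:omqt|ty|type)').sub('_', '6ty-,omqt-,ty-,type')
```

Alternation isn't longest-match — the leftmost alternative that fits at this position is chosen.
Matches: at [1:3] → 'ty'; at [5:9] → 'omqt'; at [11:13] → 'ty'; at [15:17] → 'ty'.
Each match is replaced by '_'.

'6_-,_-,_-,_pe'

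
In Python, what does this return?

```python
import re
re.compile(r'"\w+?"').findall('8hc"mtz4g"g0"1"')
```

Matches: at [3:10] → '"mtz4g"'; at [12:15] → '"1"'.
With no groups in the pattern, `findall` gives back each whole match — 2 here.

['"mtz4g"', '"1"']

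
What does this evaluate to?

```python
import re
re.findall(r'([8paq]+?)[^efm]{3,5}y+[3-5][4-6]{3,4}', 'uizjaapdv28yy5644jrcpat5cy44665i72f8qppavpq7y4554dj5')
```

['aa', 'p', '8qpp']

Because the quantifier is non-greedy, it stops expanding at the earliest point where the rest of the pattern can succeed.
One capturing group, so `findall` returns just the captured substring from each match — 3 in all.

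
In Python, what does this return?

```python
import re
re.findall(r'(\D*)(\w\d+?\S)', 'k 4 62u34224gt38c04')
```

[(' ', '62u'), ('', '342'), ('', '24g'), ('t', '38c')]

A non-greedy quantifier consumes as few characters as it can — just enough that the remainder of the pattern still matches from where it stops; whatever follows it matches normally.
With 2 capturing groups, `findall` returns a 2-tuple per match.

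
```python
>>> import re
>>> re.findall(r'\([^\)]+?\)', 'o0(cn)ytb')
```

No capturing groups, so `findall` returns the 1 full match string.

['(cn)']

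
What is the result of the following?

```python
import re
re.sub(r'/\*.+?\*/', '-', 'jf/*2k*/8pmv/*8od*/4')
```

'jf-8pmv-4'

The `?` after the quantifier makes it lazy — it takes as little as possible before letting the rest of the pattern try.
Each match is replaced by '-'.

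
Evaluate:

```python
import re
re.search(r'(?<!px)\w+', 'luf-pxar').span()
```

(0, 3)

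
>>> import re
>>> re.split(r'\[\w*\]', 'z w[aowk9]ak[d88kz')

['z w', 'ak[d88kz']

Matches to split on: at [3:10] → '[aowk9]'.
Each match becomes a cut point; 2 segments remain.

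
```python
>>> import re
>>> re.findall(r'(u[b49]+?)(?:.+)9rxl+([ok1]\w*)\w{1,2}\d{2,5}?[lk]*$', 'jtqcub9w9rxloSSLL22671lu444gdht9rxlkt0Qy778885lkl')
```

The `?` after the quantifier makes it lazy — it takes as little as possible before letting the rest of the pattern try.
With 2 capturing groups, `findall` returns a 2-tuple per match.

[('ub', 'kt0Qy778')]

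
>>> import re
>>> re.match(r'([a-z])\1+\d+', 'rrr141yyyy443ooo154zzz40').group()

'rrr141'

A backreference is literal: `\1` must see the identical characters the first group matched.
`match` is anchored at position 0; if the pattern doesn't fit there, it returns None.
The match spans [0:6] → 'rrr141'.
Captured: group 1 = 'r'.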